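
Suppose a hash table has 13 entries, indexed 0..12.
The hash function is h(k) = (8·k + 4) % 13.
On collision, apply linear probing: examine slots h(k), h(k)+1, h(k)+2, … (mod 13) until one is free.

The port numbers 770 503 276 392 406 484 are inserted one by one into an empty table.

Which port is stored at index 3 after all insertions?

770 hashes to 2; slot 2 is free → place at 2.
503 hashes to 11; slot 11 is free → place at 11.
276 hashes to 2; 2 taken → place at 3.
392 hashes to 7; slot 7 is free → place at 7.
406 hashes to 2; 2,3 taken → place at 4.
484 hashes to 2; 2,3,4 taken → place at 5.
Table: [-, -, 770, 276, 406, 484, -, 392, -, -, -, 503, -]

276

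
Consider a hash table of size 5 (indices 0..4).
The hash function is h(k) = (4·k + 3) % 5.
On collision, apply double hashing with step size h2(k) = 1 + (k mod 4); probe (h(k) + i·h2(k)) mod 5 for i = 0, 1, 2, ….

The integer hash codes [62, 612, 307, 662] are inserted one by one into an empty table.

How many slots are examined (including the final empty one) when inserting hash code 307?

Insert 62: h=1, slot 1 empty → index 1.
Insert 612: h=1, h2=1, slot 1 occupied → index 2.
Insert 307: h=1, h2=4, slot 1 occupied → index 0.
Insert 662: h=1, h2=3, slot 1 occupied → index 4.
Table: [307, 62, 612, ., 662]

2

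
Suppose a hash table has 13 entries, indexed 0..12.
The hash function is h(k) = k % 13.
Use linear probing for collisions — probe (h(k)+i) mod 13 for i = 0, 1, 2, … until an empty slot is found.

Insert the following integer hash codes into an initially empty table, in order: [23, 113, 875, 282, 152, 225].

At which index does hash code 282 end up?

Insert 23: h=10, slot 10 empty -> index 10.
Insert 113: h=9, slot 9 empty -> index 9.
Insert 875: h=4, slot 4 empty -> index 4.
Insert 282: h=9, slots 9,10 occupied -> index 11.
Insert 152: h=9, slots 9,10,11 occupied -> index 12.
Insert 225: h=4, slot 4 occupied -> index 5.
Table: [—, —, —, —, 875, 225, —, —, —, 113, 23, 282, 152]

11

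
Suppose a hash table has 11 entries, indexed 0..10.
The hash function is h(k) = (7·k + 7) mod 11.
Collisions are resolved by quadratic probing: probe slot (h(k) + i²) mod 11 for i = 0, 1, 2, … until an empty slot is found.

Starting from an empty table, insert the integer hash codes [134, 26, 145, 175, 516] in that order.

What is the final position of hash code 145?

0

134 hashes to 10; slot 10 is free → place at 10.
26 hashes to 2; slot 2 is free → place at 2.
145 hashes to 10; 10 taken → place at 0.
175 hashes to 0; 0 taken → place at 1.
516 hashes to 0; 0,1 taken → place at 4.
Table: [145, 175, 26, _, 516, _, _, _, _, _, 134]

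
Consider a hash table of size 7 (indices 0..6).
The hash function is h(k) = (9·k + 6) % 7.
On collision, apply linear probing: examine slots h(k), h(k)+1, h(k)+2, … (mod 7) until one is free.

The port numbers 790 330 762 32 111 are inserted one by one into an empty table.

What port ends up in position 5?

Insert 790: h=4, slot 4 empty → index 4.
Insert 330: h=1, slot 1 empty → index 1.
Insert 762: h=4, slot 4 occupied → index 5.
Insert 32: h=0, slot 0 empty → index 0.
Insert 111: h=4, slots 4,5 occupied → index 6.
Table: [32, 330, -, -, 790, 762, 111]

762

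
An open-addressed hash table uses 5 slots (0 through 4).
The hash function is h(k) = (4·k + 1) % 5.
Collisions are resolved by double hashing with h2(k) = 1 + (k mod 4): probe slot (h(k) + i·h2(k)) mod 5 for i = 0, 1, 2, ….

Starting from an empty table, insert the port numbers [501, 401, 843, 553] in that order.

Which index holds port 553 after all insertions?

4

Insert 501: h=0, slot 0 empty => index 0.
Insert 401: h=0, h2=2, slot 0 occupied => index 2.
Insert 843: h=3, slot 3 empty => index 3.
Insert 553: h=3, h2=2, slots 3,0,2 occupied => index 4.
Table: [501, ., 401, 843, 553]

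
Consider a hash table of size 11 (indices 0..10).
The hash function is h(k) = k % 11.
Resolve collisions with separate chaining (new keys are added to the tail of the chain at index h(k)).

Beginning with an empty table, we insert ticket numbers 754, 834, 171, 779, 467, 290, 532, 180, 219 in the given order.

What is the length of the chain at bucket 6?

754 -> bucket 6
834 -> bucket 9
171 -> bucket 6 (collision)
779 -> bucket 9 (collision)
467 -> bucket 5
290 -> bucket 4
532 -> bucket 4 (collision)
180 -> bucket 4 (collision)
219 -> bucket 10
Final buckets:
0: _
1: _
2: _
3: _
4: 290 -> 532 -> 180
5: 467
6: 754 -> 171
7: _
8: _
9: 834 -> 779
10: 219

2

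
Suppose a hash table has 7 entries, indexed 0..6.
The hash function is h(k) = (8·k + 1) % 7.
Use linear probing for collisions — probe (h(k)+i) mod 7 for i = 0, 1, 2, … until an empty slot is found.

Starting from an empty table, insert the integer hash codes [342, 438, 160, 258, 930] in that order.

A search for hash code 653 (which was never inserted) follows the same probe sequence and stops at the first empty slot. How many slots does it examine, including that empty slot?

2

342: h=0 => slot 0
438: h=5 => slot 5
160: h=0, probe 0,1 => slot 1
258: h=0, probe 0,1,2 => slot 2
930: h=0, probe 0,1,2,3 => slot 3
Table: [342, 160, 258, 930, ., 438, .]
Lookup 653: h=3, probe 3,4 → slot 4 empty, not found.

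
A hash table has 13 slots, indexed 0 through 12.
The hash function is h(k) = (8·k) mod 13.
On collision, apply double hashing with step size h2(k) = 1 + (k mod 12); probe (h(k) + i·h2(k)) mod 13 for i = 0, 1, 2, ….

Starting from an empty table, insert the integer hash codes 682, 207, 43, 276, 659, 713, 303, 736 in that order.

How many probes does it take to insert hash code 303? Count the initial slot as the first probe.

3

Insert 682: h=9, slot 9 empty → index 9.
Insert 207: h=5, slot 5 empty → index 5.
Insert 43: h=6, slot 6 empty → index 6.
Insert 276: h=11, slot 11 empty → index 11.
Insert 659: h=7, slot 7 empty → index 7.
Insert 713: h=10, slot 10 empty → index 10.
Insert 303: h=6, h2=4, slots 6,10 occupied → index 1.
Insert 736: h=12, slot 12 empty → index 12.
Table: [—, 303, —, —, —, 207, 43, 659, —, 682, 713, 276, 736]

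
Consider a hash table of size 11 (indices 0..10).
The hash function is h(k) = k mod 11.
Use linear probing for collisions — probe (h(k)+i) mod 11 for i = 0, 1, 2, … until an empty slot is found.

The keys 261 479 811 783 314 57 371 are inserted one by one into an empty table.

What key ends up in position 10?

261 hashes to 8; slot 8 is free → place at 8.
479 hashes to 6; slot 6 is free → place at 6.
811 hashes to 8; 8 taken → place at 9.
783 hashes to 2; slot 2 is free → place at 2.
314 hashes to 6; 6 taken → place at 7.
57 hashes to 2; 2 taken → place at 3.
371 hashes to 8; 8,9 taken → place at 10.
Table: [., ., 783, 57, ., ., 479, 314, 261, 811, 371]

371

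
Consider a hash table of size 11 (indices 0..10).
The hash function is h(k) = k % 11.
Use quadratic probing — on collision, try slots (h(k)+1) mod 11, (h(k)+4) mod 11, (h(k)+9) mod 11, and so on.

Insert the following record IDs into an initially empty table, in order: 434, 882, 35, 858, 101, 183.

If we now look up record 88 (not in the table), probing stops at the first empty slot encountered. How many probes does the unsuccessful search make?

434 hashes to 5; slot 5 is free -> place at 5.
882 hashes to 2; slot 2 is free -> place at 2.
35 hashes to 2; 2 taken -> place at 3.
858 hashes to 0; slot 0 is free -> place at 0.
101 hashes to 2; 2,3 taken -> place at 6.
183 hashes to 7; slot 7 is free -> place at 7.
Table: [858, -, 882, 35, -, 434, 101, 183, -, -, -]
Lookup 88: h=0, probe 0,1 → slot 1 empty, not found.

2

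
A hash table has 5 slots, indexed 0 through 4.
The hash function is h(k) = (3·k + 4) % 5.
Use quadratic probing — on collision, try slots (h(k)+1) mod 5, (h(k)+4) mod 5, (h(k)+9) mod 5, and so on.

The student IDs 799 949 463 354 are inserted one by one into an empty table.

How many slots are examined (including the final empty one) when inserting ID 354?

799: h=1 -> slot 1
949: h=1, probe 1,2 -> slot 2
463: h=3 -> slot 3
354: h=1, probe 1,2,0 -> slot 0
Table: [354, 799, 949, 463, ∅]

3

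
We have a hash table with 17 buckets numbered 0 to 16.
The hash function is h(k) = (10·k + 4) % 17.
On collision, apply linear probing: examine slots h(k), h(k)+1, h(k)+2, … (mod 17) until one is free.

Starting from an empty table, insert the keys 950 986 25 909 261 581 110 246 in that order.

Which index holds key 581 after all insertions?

950: h=1 => slot 1
986: h=4 => slot 4
25: h=16 => slot 16
909: h=16, probe 16,0 => slot 0
261: h=13 => slot 13
581: h=0, probe 0,1,2 => slot 2
110: h=16, probe 16,0,1,2,3 => slot 3
246: h=16, probe 16,0,1,2,3,4,5 => slot 5
Table: [909, 950, 581, 110, 986, 246, -, -, -, -, -, -, -, 261, -, -, 25]

2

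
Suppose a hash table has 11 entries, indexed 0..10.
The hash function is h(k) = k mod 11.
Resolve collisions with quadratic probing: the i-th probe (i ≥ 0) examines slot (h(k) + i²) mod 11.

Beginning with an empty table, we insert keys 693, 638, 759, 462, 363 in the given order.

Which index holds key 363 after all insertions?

5

693: h=0 -> slot 0
638: h=0, probe 0,1 -> slot 1
759: h=0, probe 0,1,4 -> slot 4
462: h=0, probe 0,1,4,9 -> slot 9
363: h=0, probe 0,1,4,9,5 -> slot 5
Table: [693, 638, ∅, ∅, 759, 363, ∅, ∅, ∅, 462, ∅]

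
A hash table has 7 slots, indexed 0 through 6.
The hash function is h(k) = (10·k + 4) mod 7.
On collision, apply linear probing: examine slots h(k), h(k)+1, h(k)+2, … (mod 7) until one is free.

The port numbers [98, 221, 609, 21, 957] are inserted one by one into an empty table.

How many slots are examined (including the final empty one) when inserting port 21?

3

98: h=4 -> slot 4
221: h=2 -> slot 2
609: h=4, probe 4,5 -> slot 5
21: h=4, probe 4,5,6 -> slot 6
957: h=5, probe 5,6,0 -> slot 0
Table: [957, -, 221, -, 98, 609, 21]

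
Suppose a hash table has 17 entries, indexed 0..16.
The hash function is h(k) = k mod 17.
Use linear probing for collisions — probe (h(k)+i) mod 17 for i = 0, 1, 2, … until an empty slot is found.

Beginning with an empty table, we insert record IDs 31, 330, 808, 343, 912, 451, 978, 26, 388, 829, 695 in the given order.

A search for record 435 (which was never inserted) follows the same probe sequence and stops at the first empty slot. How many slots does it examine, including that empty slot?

9

Insert 31: h=14, slot 14 empty → index 14.
Insert 330: h=7, slot 7 empty → index 7.
Insert 808: h=9, slot 9 empty → index 9.
Insert 343: h=3, slot 3 empty → index 3.
Insert 912: h=11, slot 11 empty → index 11.
Insert 451: h=9, slot 9 occupied → index 10.
Insert 978: h=9, slots 9,10,11 occupied → index 12.
Insert 26: h=9, slots 9,10,11,12 occupied → index 13.
Insert 388: h=14, slot 14 occupied → index 15.
Insert 829: h=13, slots 13,14,15 occupied → index 16.
Insert 695: h=15, slots 15,16 occupied → index 0.
Table: [695, ∅, ∅, 343, ∅, ∅, ∅, 330, ∅, 808, 451, 912, 978, 26, 31, 388, 829]
Lookup 435: h=10, probe 10,11,12,13,14,15,16,0,1 → slot 1 empty, not found.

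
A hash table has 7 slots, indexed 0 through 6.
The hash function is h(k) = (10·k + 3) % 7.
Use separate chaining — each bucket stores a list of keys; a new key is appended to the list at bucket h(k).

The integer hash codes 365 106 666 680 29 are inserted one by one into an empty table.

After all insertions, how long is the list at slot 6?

365 → bucket 6
106 → bucket 6 (collision)
666 → bucket 6 (collision)
680 → bucket 6 (collision)
29 → bucket 6 (collision)
Final buckets:
0: .
1: .
2: .
3: .
4: .
5: .
6: 365 -> 106 -> 666 -> 680 -> 29

5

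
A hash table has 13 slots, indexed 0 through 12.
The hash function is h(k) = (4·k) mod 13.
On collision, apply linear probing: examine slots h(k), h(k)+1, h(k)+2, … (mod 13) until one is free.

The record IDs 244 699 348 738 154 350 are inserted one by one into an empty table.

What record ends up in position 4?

738

244: h=1 → slot 1
699: h=1, probe 1,2 → slot 2
348: h=1, probe 1,2,3 → slot 3
738: h=1, probe 1,2,3,4 → slot 4
154: h=5 → slot 5
350: h=9 → slot 9
Table: [∅, 244, 699, 348, 738, 154, ∅, ∅, ∅, 350, ∅, ∅, ∅]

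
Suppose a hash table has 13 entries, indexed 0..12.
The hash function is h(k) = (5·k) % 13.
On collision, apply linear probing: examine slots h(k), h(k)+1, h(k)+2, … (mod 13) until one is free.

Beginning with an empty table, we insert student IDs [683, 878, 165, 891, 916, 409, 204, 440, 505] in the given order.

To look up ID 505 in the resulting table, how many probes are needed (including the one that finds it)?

683: h=9 → slot 9
878: h=9, probe 9,10 → slot 10
165: h=6 → slot 6
891: h=9, probe 9,10,11 → slot 11
916: h=4 → slot 4
409: h=4, probe 4,5 → slot 5
204: h=6, probe 6,7 → slot 7
440: h=3 → slot 3
505: h=3, probe 3,4,5,6,7,8 → slot 8
Table: [—, —, —, 440, 916, 409, 165, 204, 505, 683, 878, 891, —]
Lookup 505: h=3, probe 3,4,5,6,7,8 → found at 8.

6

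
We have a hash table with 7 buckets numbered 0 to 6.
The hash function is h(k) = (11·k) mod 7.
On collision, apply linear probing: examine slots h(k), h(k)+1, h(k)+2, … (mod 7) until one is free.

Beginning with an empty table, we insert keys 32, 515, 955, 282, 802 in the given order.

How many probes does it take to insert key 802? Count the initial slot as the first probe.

3

32: h=2 -> slot 2
515: h=2, probe 2,3 -> slot 3
955: h=5 -> slot 5
282: h=1 -> slot 1
802: h=2, probe 2,3,4 -> slot 4
Table: [., 282, 32, 515, 802, 955, .]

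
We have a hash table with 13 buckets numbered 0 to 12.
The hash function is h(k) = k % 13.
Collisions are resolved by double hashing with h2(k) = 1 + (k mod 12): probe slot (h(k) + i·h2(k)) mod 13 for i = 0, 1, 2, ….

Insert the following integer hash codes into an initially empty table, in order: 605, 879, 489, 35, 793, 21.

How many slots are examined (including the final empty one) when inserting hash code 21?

3

605 hashes to 7; slot 7 is free -> place at 7.
879 hashes to 8; slot 8 is free -> place at 8.
489 hashes to 8, h2=10; 8 taken -> place at 5.
35 hashes to 9; slot 9 is free -> place at 9.
793 hashes to 0; slot 0 is free -> place at 0.
21 hashes to 8, h2=10; 8,5 taken -> place at 2.
Table: [793, _, 21, _, _, 489, _, 605, 879, 35, _, _, _]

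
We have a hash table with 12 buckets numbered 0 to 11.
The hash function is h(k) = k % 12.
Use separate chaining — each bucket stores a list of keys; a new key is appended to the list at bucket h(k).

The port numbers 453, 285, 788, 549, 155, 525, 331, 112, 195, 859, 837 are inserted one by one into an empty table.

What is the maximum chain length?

453 -> bucket 9
285 -> bucket 9 (collision)
788 -> bucket 8
549 -> bucket 9 (collision)
155 -> bucket 11
525 -> bucket 9 (collision)
331 -> bucket 7
112 -> bucket 4
195 -> bucket 3
859 -> bucket 7 (collision)
837 -> bucket 9 (collision)
Final buckets:
0: —
1: —
2: —
3: 195
4: 112
5: —
6: —
7: 331 -> 859
8: 788
9: 453 -> 285 -> 549 -> 525 -> 837
10: —
11: 155

5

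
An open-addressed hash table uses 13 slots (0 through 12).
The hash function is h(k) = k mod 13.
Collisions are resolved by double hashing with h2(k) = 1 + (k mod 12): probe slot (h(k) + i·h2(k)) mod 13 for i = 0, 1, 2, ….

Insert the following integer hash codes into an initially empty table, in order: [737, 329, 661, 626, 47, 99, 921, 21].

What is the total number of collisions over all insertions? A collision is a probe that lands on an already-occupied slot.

737: h=9 → slot 9
329: h=4 → slot 4
661: h=11 → slot 11
626: h=2 → slot 2
47: h=8 → slot 8
99: h=8, h2=4, probe 8,12 → slot 12
921: h=11, h2=10, probe 11,8,5 → slot 5
21: h=8, h2=10, probe 8,5,2,12,9,6 → slot 6
Table: [∅, ∅, 626, ∅, 329, 921, 21, ∅, 47, 737, ∅, 661, 99]

8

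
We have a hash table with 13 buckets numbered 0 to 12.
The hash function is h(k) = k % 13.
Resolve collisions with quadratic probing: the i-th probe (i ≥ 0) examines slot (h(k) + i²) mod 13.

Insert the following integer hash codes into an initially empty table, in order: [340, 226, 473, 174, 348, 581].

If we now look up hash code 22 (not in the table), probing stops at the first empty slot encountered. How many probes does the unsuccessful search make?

340 hashes to 2; slot 2 is free -> place at 2.
226 hashes to 5; slot 5 is free -> place at 5.
473 hashes to 5; 5 taken -> place at 6.
174 hashes to 5; 5,6 taken -> place at 9.
348 hashes to 10; slot 10 is free -> place at 10.
581 hashes to 9; 9,10 taken -> place at 0.
Table: [581, ., 340, ., ., 226, 473, ., ., 174, 348, ., .]
Lookup 22: h=9, probe 9,10,0,5,12 → slot 12 empty, not found.

5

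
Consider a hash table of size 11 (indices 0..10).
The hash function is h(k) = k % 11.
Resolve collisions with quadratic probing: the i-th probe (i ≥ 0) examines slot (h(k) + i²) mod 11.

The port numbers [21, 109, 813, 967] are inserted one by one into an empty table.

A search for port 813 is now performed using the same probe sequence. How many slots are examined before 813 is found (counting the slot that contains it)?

3

21 hashes to 10; slot 10 is free -> place at 10.
109 hashes to 10; 10 taken -> place at 0.
813 hashes to 10; 10,0 taken -> place at 3.
967 hashes to 10; 10,0,3 taken -> place at 8.
Table: [109, ∅, ∅, 813, ∅, ∅, ∅, ∅, 967, ∅, 21]
Lookup 813: h=10, probe 10,0,3 → found at 3.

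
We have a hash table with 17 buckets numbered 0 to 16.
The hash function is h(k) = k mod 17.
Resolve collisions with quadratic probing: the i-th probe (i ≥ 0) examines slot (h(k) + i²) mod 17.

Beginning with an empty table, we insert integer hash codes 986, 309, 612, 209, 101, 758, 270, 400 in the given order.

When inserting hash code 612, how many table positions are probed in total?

2

986: h=0 => slot 0
309: h=3 => slot 3
612: h=0, probe 0,1 => slot 1
209: h=5 => slot 5
101: h=16 => slot 16
758: h=10 => slot 10
270: h=15 => slot 15
400: h=9 => slot 9
Table: [986, 612, —, 309, —, 209, —, —, —, 400, 758, —, —, —, —, 270, 101]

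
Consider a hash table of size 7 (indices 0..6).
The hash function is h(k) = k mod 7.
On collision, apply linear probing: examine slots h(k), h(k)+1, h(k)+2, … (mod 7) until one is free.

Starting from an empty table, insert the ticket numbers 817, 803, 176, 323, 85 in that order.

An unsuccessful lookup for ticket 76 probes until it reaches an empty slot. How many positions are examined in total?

817: h=5 => slot 5
803: h=5, probe 5,6 => slot 6
176: h=1 => slot 1
323: h=1, probe 1,2 => slot 2
85: h=1, probe 1,2,3 => slot 3
Table: [-, 176, 323, 85, -, 817, 803]
Lookup 76: h=6, probe 6,0 → slot 0 empty, not found.

2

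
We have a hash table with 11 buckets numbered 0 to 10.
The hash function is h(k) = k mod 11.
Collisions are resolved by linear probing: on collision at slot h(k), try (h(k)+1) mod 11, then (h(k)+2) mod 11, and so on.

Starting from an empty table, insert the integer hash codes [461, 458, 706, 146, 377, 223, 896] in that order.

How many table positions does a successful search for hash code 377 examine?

2

461: h=10 → slot 10
458: h=7 → slot 7
706: h=2 → slot 2
146: h=3 → slot 3
377: h=3, probe 3,4 → slot 4
223: h=3, probe 3,4,5 → slot 5
896: h=5, probe 5,6 → slot 6
Table: [_, _, 706, 146, 377, 223, 896, 458, _, _, 461]
Lookup 377: h=3, probe 3,4 → found at 4.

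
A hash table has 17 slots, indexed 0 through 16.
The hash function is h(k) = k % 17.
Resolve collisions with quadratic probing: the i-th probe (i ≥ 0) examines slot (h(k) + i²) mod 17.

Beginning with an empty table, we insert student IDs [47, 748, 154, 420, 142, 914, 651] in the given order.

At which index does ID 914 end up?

14

47 hashes to 13; slot 13 is free -> place at 13.
748 hashes to 0; slot 0 is free -> place at 0.
154 hashes to 1; slot 1 is free -> place at 1.
420 hashes to 12; slot 12 is free -> place at 12.
142 hashes to 6; slot 6 is free -> place at 6.
914 hashes to 13; 13 taken -> place at 14.
651 hashes to 5; slot 5 is free -> place at 5.
Table: [748, 154, _, _, _, 651, 142, _, _, _, _, _, 420, 47, 914, _, _]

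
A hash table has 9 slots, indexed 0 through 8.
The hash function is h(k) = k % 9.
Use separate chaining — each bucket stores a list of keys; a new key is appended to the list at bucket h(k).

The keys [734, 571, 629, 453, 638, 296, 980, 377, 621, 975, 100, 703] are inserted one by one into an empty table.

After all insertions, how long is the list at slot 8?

5

Insert 734: h=5, bucket 5 empty → new chain.
Insert 571: h=4, bucket 4 empty → new chain.
Insert 629: h=8, bucket 8 empty → new chain.
Insert 453: h=3, bucket 3 empty → new chain.
Insert 638: h=8, bucket 8 nonempty → append to chain.
Insert 296: h=8, bucket 8 nonempty → append to chain.
Insert 980: h=8, bucket 8 nonempty → append to chain.
Insert 377: h=8, bucket 8 nonempty → append to chain.
Insert 621: h=0, bucket 0 empty → new chain.
Insert 975: h=3, bucket 3 nonempty → append to chain.
Insert 100: h=1, bucket 1 empty → new chain.
Insert 703: h=1, bucket 1 nonempty → append to chain.
Final buckets:
0: 621
1: 100 -> 703
2: ∅
3: 453 -> 975
4: 571
5: 734
6: ∅
7: ∅
8: 629 -> 638 -> 296 -> 980 -> 377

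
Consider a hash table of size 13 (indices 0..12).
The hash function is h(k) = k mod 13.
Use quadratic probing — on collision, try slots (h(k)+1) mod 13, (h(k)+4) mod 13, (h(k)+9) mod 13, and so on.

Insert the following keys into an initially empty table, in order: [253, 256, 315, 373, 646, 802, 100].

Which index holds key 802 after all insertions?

5

253: h=6 → slot 6
256: h=9 → slot 9
315: h=3 → slot 3
373: h=9, probe 9,10 → slot 10
646: h=9, probe 9,10,0 → slot 0
802: h=9, probe 9,10,0,5 → slot 5
100: h=9, probe 9,10,0,5,12 → slot 12
Table: [646, -, -, 315, -, 802, 253, -, -, 256, 373, -, 100]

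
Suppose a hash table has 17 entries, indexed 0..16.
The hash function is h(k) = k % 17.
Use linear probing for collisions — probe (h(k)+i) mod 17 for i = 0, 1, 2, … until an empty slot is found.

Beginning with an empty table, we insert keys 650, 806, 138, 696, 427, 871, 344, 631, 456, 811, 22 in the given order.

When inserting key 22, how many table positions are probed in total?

650: h=4 => slot 4
806: h=7 => slot 7
138: h=2 => slot 2
696: h=16 => slot 16
427: h=2, probe 2,3 => slot 3
871: h=4, probe 4,5 => slot 5
344: h=4, probe 4,5,6 => slot 6
631: h=2, probe 2,3,4,5,6,7,8 => slot 8
456: h=14 => slot 14
811: h=12 => slot 12
22: h=5, probe 5,6,7,8,9 => slot 9
Table: [-, -, 138, 427, 650, 871, 344, 806, 631, 22, -, -, 811, -, 456, -, 696]

5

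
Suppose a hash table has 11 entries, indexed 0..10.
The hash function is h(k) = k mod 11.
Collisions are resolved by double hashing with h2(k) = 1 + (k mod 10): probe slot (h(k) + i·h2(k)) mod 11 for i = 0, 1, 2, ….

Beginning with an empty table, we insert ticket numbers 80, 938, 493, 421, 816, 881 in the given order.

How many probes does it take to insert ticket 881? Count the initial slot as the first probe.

4

80 hashes to 3; slot 3 is free => place at 3.
938 hashes to 3, h2=9; 3 taken => place at 1.
493 hashes to 9; slot 9 is free => place at 9.
421 hashes to 3, h2=2; 3 taken => place at 5.
816 hashes to 2; slot 2 is free => place at 2.
881 hashes to 1, h2=2; 1,3,5 taken => place at 7.
Table: [_, 938, 816, 80, _, 421, _, 881, _, 493, _]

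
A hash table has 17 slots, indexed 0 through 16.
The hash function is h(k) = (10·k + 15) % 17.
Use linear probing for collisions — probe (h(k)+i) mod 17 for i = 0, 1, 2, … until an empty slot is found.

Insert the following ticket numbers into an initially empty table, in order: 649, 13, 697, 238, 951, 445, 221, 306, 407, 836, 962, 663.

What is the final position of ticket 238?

16

Insert 649: h=11, slot 11 empty -> index 11.
Insert 13: h=9, slot 9 empty -> index 9.
Insert 697: h=15, slot 15 empty -> index 15.
Insert 238: h=15, slot 15 occupied -> index 16.
Insert 951: h=5, slot 5 empty -> index 5.
Insert 445: h=11, slot 11 occupied -> index 12.
Insert 221: h=15, slots 15,16 occupied -> index 0.
Insert 306: h=15, slots 15,16,0 occupied -> index 1.
Insert 407: h=5, slot 5 occupied -> index 6.
Insert 836: h=11, slots 11,12 occupied -> index 13.
Insert 962: h=13, slot 13 occupied -> index 14.
Insert 663: h=15, slots 15,16,0,1 occupied -> index 2.
Table: [221, 306, 663, _, _, 951, 407, _, _, 13, _, 649, 445, 836, 962, 697, 238]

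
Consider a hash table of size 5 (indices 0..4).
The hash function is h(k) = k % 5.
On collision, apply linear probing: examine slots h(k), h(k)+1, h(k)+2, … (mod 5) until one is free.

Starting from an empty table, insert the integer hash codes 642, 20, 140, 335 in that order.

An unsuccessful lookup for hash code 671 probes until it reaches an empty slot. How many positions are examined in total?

4

642: h=2 => slot 2
20: h=0 => slot 0
140: h=0, probe 0,1 => slot 1
335: h=0, probe 0,1,2,3 => slot 3
Table: [20, 140, 642, 335, —]
Lookup 671: h=1, probe 1,2,3,4 → slot 4 empty, not found.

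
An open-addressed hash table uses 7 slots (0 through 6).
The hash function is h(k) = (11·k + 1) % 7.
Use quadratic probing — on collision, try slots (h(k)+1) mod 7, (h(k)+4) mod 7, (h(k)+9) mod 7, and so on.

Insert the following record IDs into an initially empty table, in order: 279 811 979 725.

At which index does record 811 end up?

279 hashes to 4; slot 4 is free → place at 4.
811 hashes to 4; 4 taken → place at 5.
979 hashes to 4; 4,5 taken → place at 1.
725 hashes to 3; slot 3 is free → place at 3.
Table: [∅, 979, ∅, 725, 279, 811, ∅]

5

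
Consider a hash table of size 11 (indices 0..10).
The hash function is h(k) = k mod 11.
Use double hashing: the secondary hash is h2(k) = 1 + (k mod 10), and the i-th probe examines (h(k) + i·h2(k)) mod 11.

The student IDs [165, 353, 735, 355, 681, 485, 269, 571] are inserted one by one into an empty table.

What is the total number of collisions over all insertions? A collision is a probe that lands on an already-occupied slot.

8

165: h=0 -> slot 0
353: h=1 -> slot 1
735: h=9 -> slot 9
355: h=3 -> slot 3
681: h=10 -> slot 10
485: h=1, h2=6, probe 1,7 -> slot 7
269: h=5 -> slot 5
571: h=10, h2=2, probe 10,1,3,5,7,9,0,2 -> slot 2
Table: [165, 353, 571, 355, _, 269, _, 485, _, 735, 681]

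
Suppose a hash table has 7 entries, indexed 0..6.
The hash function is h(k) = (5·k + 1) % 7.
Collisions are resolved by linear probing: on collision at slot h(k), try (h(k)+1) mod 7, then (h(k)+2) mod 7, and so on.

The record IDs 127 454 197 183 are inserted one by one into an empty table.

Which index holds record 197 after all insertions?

127: h=6 => slot 6
454: h=3 => slot 3
197: h=6, probe 6,0 => slot 0
183: h=6, probe 6,0,1 => slot 1
Table: [197, 183, —, 454, —, —, 127]

0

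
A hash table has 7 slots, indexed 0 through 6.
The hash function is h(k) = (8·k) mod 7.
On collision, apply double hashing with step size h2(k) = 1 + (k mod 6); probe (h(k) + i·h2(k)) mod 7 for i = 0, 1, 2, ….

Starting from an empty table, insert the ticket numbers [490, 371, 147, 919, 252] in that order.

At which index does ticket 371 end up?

6

490: h=0 → slot 0
371: h=0, h2=6, probe 0,6 → slot 6
147: h=0, h2=4, probe 0,4 → slot 4
919: h=2 → slot 2
252: h=0, h2=1, probe 0,1 → slot 1
Table: [490, 252, 919, _, 147, _, 371]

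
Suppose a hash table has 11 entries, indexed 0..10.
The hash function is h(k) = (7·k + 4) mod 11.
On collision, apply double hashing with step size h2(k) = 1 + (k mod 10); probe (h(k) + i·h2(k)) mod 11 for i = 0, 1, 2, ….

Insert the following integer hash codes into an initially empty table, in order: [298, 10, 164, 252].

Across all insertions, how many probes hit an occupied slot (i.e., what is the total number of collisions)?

3

298: h=0 => slot 0
10: h=8 => slot 8
164: h=8, h2=5, probe 8,2 => slot 2
252: h=8, h2=3, probe 8,0,3 => slot 3
Table: [298, —, 164, 252, —, —, —, —, 10, —, —]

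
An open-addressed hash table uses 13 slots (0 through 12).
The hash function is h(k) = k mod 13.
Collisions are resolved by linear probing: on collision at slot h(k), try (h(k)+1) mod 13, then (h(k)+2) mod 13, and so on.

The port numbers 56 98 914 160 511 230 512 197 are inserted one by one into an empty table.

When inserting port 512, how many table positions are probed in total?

6

56 hashes to 4; slot 4 is free => place at 4.
98 hashes to 7; slot 7 is free => place at 7.
914 hashes to 4; 4 taken => place at 5.
160 hashes to 4; 4,5 taken => place at 6.
511 hashes to 4; 4,5,6,7 taken => place at 8.
230 hashes to 9; slot 9 is free => place at 9.
512 hashes to 5; 5,6,7,8,9 taken => place at 10.
197 hashes to 2; slot 2 is free => place at 2.
Table: [_, _, 197, _, 56, 914, 160, 98, 511, 230, 512, _, _]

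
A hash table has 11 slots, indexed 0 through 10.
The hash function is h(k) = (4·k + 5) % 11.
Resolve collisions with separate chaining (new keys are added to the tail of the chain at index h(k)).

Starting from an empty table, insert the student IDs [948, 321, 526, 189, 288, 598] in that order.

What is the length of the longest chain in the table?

Insert 948: h=2, bucket 2 empty -> new chain.
Insert 321: h=2, bucket 2 nonempty -> append to chain.
Insert 526: h=8, bucket 8 empty -> new chain.
Insert 189: h=2, bucket 2 nonempty -> append to chain.
Insert 288: h=2, bucket 2 nonempty -> append to chain.
Insert 598: h=10, bucket 10 empty -> new chain.
Final buckets:
0: -
1: -
2: 948 -> 321 -> 189 -> 288
3: -
4: -
5: -
6: -
7: -
8: 526
9: -
10: 598

4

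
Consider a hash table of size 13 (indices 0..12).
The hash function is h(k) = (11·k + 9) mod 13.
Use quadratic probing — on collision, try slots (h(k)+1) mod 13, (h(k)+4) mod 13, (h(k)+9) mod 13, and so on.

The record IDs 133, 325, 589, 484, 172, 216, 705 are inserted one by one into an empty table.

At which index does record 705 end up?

12

133 hashes to 3; slot 3 is free -> place at 3.
325 hashes to 9; slot 9 is free -> place at 9.
589 hashes to 1; slot 1 is free -> place at 1.
484 hashes to 3; 3 taken -> place at 4.
172 hashes to 3; 3,4 taken -> place at 7.
216 hashes to 6; slot 6 is free -> place at 6.
705 hashes to 3; 3,4,7 taken -> place at 12.
Table: [., 589, ., 133, 484, ., 216, 172, ., 325, ., ., 705]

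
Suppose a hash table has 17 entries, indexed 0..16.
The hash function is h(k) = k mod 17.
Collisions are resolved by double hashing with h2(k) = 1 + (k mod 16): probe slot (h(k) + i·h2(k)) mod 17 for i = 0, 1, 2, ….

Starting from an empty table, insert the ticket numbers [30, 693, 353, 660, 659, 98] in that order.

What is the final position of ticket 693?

2

30 hashes to 13; slot 13 is free -> place at 13.
693 hashes to 13, h2=6; 13 taken -> place at 2.
353 hashes to 13, h2=2; 13 taken -> place at 15.
660 hashes to 14; slot 14 is free -> place at 14.
659 hashes to 13, h2=4; 13 taken -> place at 0.
98 hashes to 13, h2=3; 13 taken -> place at 16.
Table: [659, _, 693, _, _, _, _, _, _, _, _, _, _, 30, 660, 353, 98]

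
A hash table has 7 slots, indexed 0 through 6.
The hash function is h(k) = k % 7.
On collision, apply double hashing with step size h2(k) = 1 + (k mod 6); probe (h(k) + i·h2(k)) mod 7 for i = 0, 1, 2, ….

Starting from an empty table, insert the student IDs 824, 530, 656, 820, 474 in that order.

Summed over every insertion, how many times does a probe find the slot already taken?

6

824 hashes to 5; slot 5 is free → place at 5.
530 hashes to 5, h2=3; 5 taken → place at 1.
656 hashes to 5, h2=3; 5,1 taken → place at 4.
820 hashes to 1, h2=5; 1 taken → place at 6.
474 hashes to 5, h2=1; 5,6 taken → place at 0.
Table: [474, 530, -, -, 656, 824, 820]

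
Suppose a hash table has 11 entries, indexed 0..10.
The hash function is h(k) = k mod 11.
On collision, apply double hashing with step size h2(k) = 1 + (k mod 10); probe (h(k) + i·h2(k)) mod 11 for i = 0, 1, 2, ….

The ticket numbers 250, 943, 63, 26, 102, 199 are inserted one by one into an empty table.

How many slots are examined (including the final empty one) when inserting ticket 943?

250 hashes to 8; slot 8 is free -> place at 8.
943 hashes to 8, h2=4; 8 taken -> place at 1.
63 hashes to 8, h2=4; 8,1 taken -> place at 5.
26 hashes to 4; slot 4 is free -> place at 4.
102 hashes to 3; slot 3 is free -> place at 3.
199 hashes to 1, h2=10; 1 taken -> place at 0.
Table: [199, 943, —, 102, 26, 63, —, —, 250, —, —]

2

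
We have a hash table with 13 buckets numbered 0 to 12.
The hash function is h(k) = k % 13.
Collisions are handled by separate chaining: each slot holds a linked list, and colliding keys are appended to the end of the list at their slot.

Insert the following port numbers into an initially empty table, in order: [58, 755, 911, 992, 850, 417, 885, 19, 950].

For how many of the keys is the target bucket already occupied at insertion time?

Insert 58: h=6, bucket 6 empty -> new chain.
Insert 755: h=1, bucket 1 empty -> new chain.
Insert 911: h=1, bucket 1 nonempty -> append to chain.
Insert 992: h=4, bucket 4 empty -> new chain.
Insert 850: h=5, bucket 5 empty -> new chain.
Insert 417: h=1, bucket 1 nonempty -> append to chain.
Insert 885: h=1, bucket 1 nonempty -> append to chain.
Insert 19: h=6, bucket 6 nonempty -> append to chain.
Insert 950: h=1, bucket 1 nonempty -> append to chain.
Final buckets:
0: .
1: 755 -> 911 -> 417 -> 885 -> 950
2: .
3: .
4: 992
5: 850
6: 58 -> 19
7: .
8: .
9: .
10: .
11: .
12: .

5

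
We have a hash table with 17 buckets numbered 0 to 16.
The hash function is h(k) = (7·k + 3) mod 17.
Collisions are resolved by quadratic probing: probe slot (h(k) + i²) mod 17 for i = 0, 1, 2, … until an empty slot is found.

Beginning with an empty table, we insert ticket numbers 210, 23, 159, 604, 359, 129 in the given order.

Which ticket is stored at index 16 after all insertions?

604

210 hashes to 11; slot 11 is free => place at 11.
23 hashes to 11; 11 taken => place at 12.
159 hashes to 11; 11,12 taken => place at 15.
604 hashes to 15; 15 taken => place at 16.
359 hashes to 0; slot 0 is free => place at 0.
129 hashes to 5; slot 5 is free => place at 5.
Table: [359, -, -, -, -, 129, -, -, -, -, -, 210, 23, -, -, 159, 604]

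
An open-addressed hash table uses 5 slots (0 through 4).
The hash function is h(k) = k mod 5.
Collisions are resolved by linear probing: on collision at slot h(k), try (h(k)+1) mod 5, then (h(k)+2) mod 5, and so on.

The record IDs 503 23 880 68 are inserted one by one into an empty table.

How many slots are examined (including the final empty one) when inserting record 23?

2

Insert 503: h=3, slot 3 empty => index 3.
Insert 23: h=3, slot 3 occupied => index 4.
Insert 880: h=0, slot 0 empty => index 0.
Insert 68: h=3, slots 3,4,0 occupied => index 1.
Table: [880, 68, —, 503, 23]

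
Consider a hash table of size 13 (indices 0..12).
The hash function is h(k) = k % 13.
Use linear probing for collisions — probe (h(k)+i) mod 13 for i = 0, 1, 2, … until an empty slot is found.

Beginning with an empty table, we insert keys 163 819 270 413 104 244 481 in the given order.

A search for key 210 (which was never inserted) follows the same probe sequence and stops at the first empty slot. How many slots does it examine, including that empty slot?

2

163 hashes to 7; slot 7 is free -> place at 7.
819 hashes to 0; slot 0 is free -> place at 0.
270 hashes to 10; slot 10 is free -> place at 10.
413 hashes to 10; 10 taken -> place at 11.
104 hashes to 0; 0 taken -> place at 1.
244 hashes to 10; 10,11 taken -> place at 12.
481 hashes to 0; 0,1 taken -> place at 2.
Table: [819, 104, 481, -, -, -, -, 163, -, -, 270, 413, 244]
Lookup 210: h=2, probe 2,3 → slot 3 empty, not found.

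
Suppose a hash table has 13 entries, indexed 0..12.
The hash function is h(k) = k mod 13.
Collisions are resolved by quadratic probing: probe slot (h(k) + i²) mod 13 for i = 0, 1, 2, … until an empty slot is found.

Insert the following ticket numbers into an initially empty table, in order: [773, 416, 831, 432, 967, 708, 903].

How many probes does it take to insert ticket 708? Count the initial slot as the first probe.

773: h=6 → slot 6
416: h=0 → slot 0
831: h=12 → slot 12
432: h=3 → slot 3
967: h=5 → slot 5
708: h=6, probe 6,7 → slot 7
903: h=6, probe 6,7,10 → slot 10
Table: [416, -, -, 432, -, 967, 773, 708, -, -, 903, -, 831]

2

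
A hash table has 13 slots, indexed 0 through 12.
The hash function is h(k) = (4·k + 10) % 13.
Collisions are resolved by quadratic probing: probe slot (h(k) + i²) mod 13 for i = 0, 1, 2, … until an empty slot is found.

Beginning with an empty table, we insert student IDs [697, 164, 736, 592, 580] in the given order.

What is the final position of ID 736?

7

Insert 697: h=3, slot 3 empty → index 3.
Insert 164: h=3, slot 3 occupied → index 4.
Insert 736: h=3, slots 3,4 occupied → index 7.
Insert 592: h=12, slot 12 empty → index 12.
Insert 580: h=3, slots 3,4,7,12 occupied → index 6.
Table: [—, —, —, 697, 164, —, 580, 736, —, —, —, —, 592]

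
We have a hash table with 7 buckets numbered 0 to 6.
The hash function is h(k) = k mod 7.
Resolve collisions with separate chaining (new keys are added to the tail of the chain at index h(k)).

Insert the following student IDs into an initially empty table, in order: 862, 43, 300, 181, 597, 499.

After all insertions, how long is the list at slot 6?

Insert 862: h=1, bucket 1 empty → new chain.
Insert 43: h=1, bucket 1 nonempty → append to chain.
Insert 300: h=6, bucket 6 empty → new chain.
Insert 181: h=6, bucket 6 nonempty → append to chain.
Insert 597: h=2, bucket 2 empty → new chain.
Insert 499: h=2, bucket 2 nonempty → append to chain.
Final buckets:
0: -
1: 862 -> 43
2: 597 -> 499
3: -
4: -
5: -
6: 300 -> 181

2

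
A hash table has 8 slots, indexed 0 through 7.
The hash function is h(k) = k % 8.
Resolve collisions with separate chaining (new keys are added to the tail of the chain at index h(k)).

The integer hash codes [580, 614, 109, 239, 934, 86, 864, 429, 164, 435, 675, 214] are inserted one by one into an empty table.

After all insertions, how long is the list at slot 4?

Insert 580: h=4, bucket 4 empty → new chain.
Insert 614: h=6, bucket 6 empty → new chain.
Insert 109: h=5, bucket 5 empty → new chain.
Insert 239: h=7, bucket 7 empty → new chain.
Insert 934: h=6, bucket 6 nonempty → append to chain.
Insert 86: h=6, bucket 6 nonempty → append to chain.
Insert 864: h=0, bucket 0 empty → new chain.
Insert 429: h=5, bucket 5 nonempty → append to chain.
Insert 164: h=4, bucket 4 nonempty → append to chain.
Insert 435: h=3, bucket 3 empty → new chain.
Insert 675: h=3, bucket 3 nonempty → append to chain.
Insert 214: h=6, bucket 6 nonempty → append to chain.
Final buckets:
0: 864
1: ∅
2: ∅
3: 435 -> 675
4: 580 -> 164
5: 109 -> 429
6: 614 -> 934 -> 86 -> 214
7: 239

2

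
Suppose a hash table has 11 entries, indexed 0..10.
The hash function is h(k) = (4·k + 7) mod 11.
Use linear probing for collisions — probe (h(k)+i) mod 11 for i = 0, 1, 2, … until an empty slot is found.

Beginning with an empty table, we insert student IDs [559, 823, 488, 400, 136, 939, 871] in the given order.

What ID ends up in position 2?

559 hashes to 10; slot 10 is free => place at 10.
823 hashes to 10; 10 taken => place at 0.
488 hashes to 1; slot 1 is free => place at 1.
400 hashes to 1; 1 taken => place at 2.
136 hashes to 1; 1,2 taken => place at 3.
939 hashes to 1; 1,2,3 taken => place at 4.
871 hashes to 4; 4 taken => place at 5.
Table: [823, 488, 400, 136, 939, 871, ∅, ∅, ∅, ∅, 559]

400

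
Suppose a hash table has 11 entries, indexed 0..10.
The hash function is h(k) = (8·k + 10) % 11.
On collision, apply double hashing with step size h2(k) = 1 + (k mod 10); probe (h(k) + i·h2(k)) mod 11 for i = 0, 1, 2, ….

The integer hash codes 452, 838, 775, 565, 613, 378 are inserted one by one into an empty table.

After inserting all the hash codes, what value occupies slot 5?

452: h=7 => slot 7
838: h=4 => slot 4
775: h=6 => slot 6
565: h=9 => slot 9
613: h=8 => slot 8
378: h=9, h2=9, probe 9,7,5 => slot 5
Table: [—, —, —, —, 838, 378, 775, 452, 613, 565, —]

378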